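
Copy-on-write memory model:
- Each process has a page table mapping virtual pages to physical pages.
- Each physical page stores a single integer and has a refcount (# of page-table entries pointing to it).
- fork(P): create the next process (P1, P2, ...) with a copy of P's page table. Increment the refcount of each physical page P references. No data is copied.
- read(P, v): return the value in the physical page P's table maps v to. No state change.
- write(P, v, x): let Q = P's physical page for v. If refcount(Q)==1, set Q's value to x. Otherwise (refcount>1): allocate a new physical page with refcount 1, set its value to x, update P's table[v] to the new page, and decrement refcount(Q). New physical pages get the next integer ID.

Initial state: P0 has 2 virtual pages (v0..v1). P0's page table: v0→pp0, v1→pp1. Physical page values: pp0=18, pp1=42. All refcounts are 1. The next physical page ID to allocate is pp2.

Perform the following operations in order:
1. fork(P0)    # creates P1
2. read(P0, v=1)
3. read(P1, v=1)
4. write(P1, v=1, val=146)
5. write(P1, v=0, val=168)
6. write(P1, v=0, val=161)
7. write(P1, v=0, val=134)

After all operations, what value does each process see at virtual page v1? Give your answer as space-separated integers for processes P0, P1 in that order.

Op 1: fork(P0) -> P1. 2 ppages; refcounts: pp0:2 pp1:2
Op 2: read(P0, v1) -> 42. No state change.
Op 3: read(P1, v1) -> 42. No state change.
Op 4: write(P1, v1, 146). refcount(pp1)=2>1 -> COPY to pp2. 3 ppages; refcounts: pp0:2 pp1:1 pp2:1
Op 5: write(P1, v0, 168). refcount(pp0)=2>1 -> COPY to pp3. 4 ppages; refcounts: pp0:1 pp1:1 pp2:1 pp3:1
Op 6: write(P1, v0, 161). refcount(pp3)=1 -> write in place. 4 ppages; refcounts: pp0:1 pp1:1 pp2:1 pp3:1
Op 7: write(P1, v0, 134). refcount(pp3)=1 -> write in place. 4 ppages; refcounts: pp0:1 pp1:1 pp2:1 pp3:1
P0: v1 -> pp1 = 42
P1: v1 -> pp2 = 146

Answer: 42 146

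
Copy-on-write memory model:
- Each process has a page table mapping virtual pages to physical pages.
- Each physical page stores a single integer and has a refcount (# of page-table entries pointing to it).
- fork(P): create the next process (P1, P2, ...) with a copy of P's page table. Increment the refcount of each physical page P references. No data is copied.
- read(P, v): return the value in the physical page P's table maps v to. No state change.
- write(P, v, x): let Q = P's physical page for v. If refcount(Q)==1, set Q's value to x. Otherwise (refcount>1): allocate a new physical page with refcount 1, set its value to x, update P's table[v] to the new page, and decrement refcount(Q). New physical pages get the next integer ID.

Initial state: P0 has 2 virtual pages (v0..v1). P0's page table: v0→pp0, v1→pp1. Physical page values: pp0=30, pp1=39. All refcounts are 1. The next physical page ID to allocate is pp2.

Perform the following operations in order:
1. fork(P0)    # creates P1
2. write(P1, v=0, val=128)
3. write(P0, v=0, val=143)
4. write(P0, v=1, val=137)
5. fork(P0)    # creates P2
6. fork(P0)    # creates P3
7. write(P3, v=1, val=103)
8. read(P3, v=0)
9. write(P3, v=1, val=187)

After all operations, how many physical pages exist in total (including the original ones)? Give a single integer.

Op 1: fork(P0) -> P1. 2 ppages; refcounts: pp0:2 pp1:2
Op 2: write(P1, v0, 128). refcount(pp0)=2>1 -> COPY to pp2. 3 ppages; refcounts: pp0:1 pp1:2 pp2:1
Op 3: write(P0, v0, 143). refcount(pp0)=1 -> write in place. 3 ppages; refcounts: pp0:1 pp1:2 pp2:1
Op 4: write(P0, v1, 137). refcount(pp1)=2>1 -> COPY to pp3. 4 ppages; refcounts: pp0:1 pp1:1 pp2:1 pp3:1
Op 5: fork(P0) -> P2. 4 ppages; refcounts: pp0:2 pp1:1 pp2:1 pp3:2
Op 6: fork(P0) -> P3. 4 ppages; refcounts: pp0:3 pp1:1 pp2:1 pp3:3
Op 7: write(P3, v1, 103). refcount(pp3)=3>1 -> COPY to pp4. 5 ppages; refcounts: pp0:3 pp1:1 pp2:1 pp3:2 pp4:1
Op 8: read(P3, v0) -> 143. No state change.
Op 9: write(P3, v1, 187). refcount(pp4)=1 -> write in place. 5 ppages; refcounts: pp0:3 pp1:1 pp2:1 pp3:2 pp4:1

Answer: 5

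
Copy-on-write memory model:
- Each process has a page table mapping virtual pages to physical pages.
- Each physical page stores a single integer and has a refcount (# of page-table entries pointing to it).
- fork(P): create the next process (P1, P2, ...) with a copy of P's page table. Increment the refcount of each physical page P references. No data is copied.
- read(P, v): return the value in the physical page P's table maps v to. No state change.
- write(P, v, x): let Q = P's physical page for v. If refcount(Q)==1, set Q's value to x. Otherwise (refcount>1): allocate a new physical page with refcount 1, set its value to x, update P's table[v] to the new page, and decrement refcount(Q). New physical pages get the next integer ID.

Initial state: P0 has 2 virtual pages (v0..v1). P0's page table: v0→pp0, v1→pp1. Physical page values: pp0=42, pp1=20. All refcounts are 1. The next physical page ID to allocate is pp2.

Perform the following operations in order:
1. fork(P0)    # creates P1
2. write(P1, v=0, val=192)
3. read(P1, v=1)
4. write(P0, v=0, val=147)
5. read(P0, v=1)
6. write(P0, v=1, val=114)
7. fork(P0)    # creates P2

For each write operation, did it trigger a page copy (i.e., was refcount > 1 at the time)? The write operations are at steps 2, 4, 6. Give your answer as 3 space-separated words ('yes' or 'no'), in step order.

Op 1: fork(P0) -> P1. 2 ppages; refcounts: pp0:2 pp1:2
Op 2: write(P1, v0, 192). refcount(pp0)=2>1 -> COPY to pp2. 3 ppages; refcounts: pp0:1 pp1:2 pp2:1
Op 3: read(P1, v1) -> 20. No state change.
Op 4: write(P0, v0, 147). refcount(pp0)=1 -> write in place. 3 ppages; refcounts: pp0:1 pp1:2 pp2:1
Op 5: read(P0, v1) -> 20. No state change.
Op 6: write(P0, v1, 114). refcount(pp1)=2>1 -> COPY to pp3. 4 ppages; refcounts: pp0:1 pp1:1 pp2:1 pp3:1
Op 7: fork(P0) -> P2. 4 ppages; refcounts: pp0:2 pp1:1 pp2:1 pp3:2

yes no yes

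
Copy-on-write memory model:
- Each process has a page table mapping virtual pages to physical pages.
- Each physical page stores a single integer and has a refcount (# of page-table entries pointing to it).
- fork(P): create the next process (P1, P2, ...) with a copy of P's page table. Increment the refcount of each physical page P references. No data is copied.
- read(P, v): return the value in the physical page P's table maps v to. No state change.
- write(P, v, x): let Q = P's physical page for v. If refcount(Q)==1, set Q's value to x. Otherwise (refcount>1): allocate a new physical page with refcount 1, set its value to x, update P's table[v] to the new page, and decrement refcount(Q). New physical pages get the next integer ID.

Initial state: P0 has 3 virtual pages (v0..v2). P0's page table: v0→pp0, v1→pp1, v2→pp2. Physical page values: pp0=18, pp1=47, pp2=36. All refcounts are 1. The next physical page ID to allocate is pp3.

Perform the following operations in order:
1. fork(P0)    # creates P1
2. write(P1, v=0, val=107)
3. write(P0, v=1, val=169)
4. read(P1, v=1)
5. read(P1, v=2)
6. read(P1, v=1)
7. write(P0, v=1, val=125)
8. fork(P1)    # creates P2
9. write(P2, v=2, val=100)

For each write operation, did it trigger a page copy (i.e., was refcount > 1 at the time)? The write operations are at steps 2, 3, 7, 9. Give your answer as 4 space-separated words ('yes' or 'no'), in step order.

Op 1: fork(P0) -> P1. 3 ppages; refcounts: pp0:2 pp1:2 pp2:2
Op 2: write(P1, v0, 107). refcount(pp0)=2>1 -> COPY to pp3. 4 ppages; refcounts: pp0:1 pp1:2 pp2:2 pp3:1
Op 3: write(P0, v1, 169). refcount(pp1)=2>1 -> COPY to pp4. 5 ppages; refcounts: pp0:1 pp1:1 pp2:2 pp3:1 pp4:1
Op 4: read(P1, v1) -> 47. No state change.
Op 5: read(P1, v2) -> 36. No state change.
Op 6: read(P1, v1) -> 47. No state change.
Op 7: write(P0, v1, 125). refcount(pp4)=1 -> write in place. 5 ppages; refcounts: pp0:1 pp1:1 pp2:2 pp3:1 pp4:1
Op 8: fork(P1) -> P2. 5 ppages; refcounts: pp0:1 pp1:2 pp2:3 pp3:2 pp4:1
Op 9: write(P2, v2, 100). refcount(pp2)=3>1 -> COPY to pp5. 6 ppages; refcounts: pp0:1 pp1:2 pp2:2 pp3:2 pp4:1 pp5:1

yes yes no yes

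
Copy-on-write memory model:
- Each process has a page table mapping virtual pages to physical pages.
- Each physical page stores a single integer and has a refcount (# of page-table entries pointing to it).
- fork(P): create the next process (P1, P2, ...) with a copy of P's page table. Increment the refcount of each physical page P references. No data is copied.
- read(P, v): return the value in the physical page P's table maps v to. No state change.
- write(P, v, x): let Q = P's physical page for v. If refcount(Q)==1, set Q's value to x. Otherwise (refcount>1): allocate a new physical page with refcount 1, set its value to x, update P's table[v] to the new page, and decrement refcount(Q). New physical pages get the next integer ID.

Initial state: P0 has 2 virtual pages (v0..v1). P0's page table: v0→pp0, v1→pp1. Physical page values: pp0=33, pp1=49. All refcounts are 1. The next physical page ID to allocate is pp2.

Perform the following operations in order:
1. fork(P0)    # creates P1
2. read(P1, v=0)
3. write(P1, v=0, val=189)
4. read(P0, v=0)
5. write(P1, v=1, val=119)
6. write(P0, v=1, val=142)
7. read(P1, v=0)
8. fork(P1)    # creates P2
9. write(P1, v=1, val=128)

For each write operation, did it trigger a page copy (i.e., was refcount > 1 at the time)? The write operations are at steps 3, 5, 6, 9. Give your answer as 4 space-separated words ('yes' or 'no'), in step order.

Op 1: fork(P0) -> P1. 2 ppages; refcounts: pp0:2 pp1:2
Op 2: read(P1, v0) -> 33. No state change.
Op 3: write(P1, v0, 189). refcount(pp0)=2>1 -> COPY to pp2. 3 ppages; refcounts: pp0:1 pp1:2 pp2:1
Op 4: read(P0, v0) -> 33. No state change.
Op 5: write(P1, v1, 119). refcount(pp1)=2>1 -> COPY to pp3. 4 ppages; refcounts: pp0:1 pp1:1 pp2:1 pp3:1
Op 6: write(P0, v1, 142). refcount(pp1)=1 -> write in place. 4 ppages; refcounts: pp0:1 pp1:1 pp2:1 pp3:1
Op 7: read(P1, v0) -> 189. No state change.
Op 8: fork(P1) -> P2. 4 ppages; refcounts: pp0:1 pp1:1 pp2:2 pp3:2
Op 9: write(P1, v1, 128). refcount(pp3)=2>1 -> COPY to pp4. 5 ppages; refcounts: pp0:1 pp1:1 pp2:2 pp3:1 pp4:1

yes yes no yes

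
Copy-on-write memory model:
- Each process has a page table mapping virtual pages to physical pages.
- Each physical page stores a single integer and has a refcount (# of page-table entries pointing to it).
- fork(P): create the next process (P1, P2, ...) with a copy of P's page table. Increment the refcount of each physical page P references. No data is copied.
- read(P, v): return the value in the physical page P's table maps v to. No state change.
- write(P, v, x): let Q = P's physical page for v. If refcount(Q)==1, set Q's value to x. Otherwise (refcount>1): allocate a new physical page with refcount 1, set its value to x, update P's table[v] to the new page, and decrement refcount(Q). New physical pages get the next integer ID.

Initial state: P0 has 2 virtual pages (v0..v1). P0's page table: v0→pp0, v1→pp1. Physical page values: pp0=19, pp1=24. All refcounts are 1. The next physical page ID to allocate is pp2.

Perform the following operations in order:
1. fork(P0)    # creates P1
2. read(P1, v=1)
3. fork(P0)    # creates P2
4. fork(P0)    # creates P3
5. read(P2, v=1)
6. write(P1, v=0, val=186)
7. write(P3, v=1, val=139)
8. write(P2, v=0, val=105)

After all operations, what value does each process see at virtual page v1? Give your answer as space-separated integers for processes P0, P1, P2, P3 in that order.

Answer: 24 24 24 139

Derivation:
Op 1: fork(P0) -> P1. 2 ppages; refcounts: pp0:2 pp1:2
Op 2: read(P1, v1) -> 24. No state change.
Op 3: fork(P0) -> P2. 2 ppages; refcounts: pp0:3 pp1:3
Op 4: fork(P0) -> P3. 2 ppages; refcounts: pp0:4 pp1:4
Op 5: read(P2, v1) -> 24. No state change.
Op 6: write(P1, v0, 186). refcount(pp0)=4>1 -> COPY to pp2. 3 ppages; refcounts: pp0:3 pp1:4 pp2:1
Op 7: write(P3, v1, 139). refcount(pp1)=4>1 -> COPY to pp3. 4 ppages; refcounts: pp0:3 pp1:3 pp2:1 pp3:1
Op 8: write(P2, v0, 105). refcount(pp0)=3>1 -> COPY to pp4. 5 ppages; refcounts: pp0:2 pp1:3 pp2:1 pp3:1 pp4:1
P0: v1 -> pp1 = 24
P1: v1 -> pp1 = 24
P2: v1 -> pp1 = 24
P3: v1 -> pp3 = 139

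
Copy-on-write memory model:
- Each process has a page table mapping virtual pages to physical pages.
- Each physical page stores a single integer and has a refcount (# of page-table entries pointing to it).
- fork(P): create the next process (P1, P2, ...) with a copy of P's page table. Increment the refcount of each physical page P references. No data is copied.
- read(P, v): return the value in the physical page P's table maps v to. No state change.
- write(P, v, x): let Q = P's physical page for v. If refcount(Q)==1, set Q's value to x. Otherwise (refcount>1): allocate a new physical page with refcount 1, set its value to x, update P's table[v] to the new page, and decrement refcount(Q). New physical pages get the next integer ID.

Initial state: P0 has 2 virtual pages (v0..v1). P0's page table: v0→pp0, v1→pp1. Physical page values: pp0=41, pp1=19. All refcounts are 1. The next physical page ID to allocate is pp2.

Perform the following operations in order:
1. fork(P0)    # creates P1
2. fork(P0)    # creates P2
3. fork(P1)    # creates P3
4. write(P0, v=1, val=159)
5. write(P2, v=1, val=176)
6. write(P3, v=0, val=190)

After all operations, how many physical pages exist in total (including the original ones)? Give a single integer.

Op 1: fork(P0) -> P1. 2 ppages; refcounts: pp0:2 pp1:2
Op 2: fork(P0) -> P2. 2 ppages; refcounts: pp0:3 pp1:3
Op 3: fork(P1) -> P3. 2 ppages; refcounts: pp0:4 pp1:4
Op 4: write(P0, v1, 159). refcount(pp1)=4>1 -> COPY to pp2. 3 ppages; refcounts: pp0:4 pp1:3 pp2:1
Op 5: write(P2, v1, 176). refcount(pp1)=3>1 -> COPY to pp3. 4 ppages; refcounts: pp0:4 pp1:2 pp2:1 pp3:1
Op 6: write(P3, v0, 190). refcount(pp0)=4>1 -> COPY to pp4. 5 ppages; refcounts: pp0:3 pp1:2 pp2:1 pp3:1 pp4:1

Answer: 5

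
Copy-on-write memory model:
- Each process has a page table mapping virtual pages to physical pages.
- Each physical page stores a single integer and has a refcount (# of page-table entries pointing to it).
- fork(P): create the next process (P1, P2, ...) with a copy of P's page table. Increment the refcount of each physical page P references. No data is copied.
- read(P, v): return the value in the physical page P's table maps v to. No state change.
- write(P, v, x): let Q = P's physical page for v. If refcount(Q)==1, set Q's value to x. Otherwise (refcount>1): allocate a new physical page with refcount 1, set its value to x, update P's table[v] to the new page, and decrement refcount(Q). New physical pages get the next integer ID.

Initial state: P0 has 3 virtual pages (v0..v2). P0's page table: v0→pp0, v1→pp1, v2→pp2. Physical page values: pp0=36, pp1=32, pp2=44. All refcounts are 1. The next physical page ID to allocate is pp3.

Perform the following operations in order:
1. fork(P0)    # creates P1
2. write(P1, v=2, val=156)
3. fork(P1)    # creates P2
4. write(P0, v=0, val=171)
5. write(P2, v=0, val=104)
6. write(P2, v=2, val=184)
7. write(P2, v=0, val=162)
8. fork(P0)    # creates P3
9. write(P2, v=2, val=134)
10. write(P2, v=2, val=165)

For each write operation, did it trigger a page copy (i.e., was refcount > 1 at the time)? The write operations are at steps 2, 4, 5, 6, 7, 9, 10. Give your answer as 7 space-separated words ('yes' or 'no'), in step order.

Op 1: fork(P0) -> P1. 3 ppages; refcounts: pp0:2 pp1:2 pp2:2
Op 2: write(P1, v2, 156). refcount(pp2)=2>1 -> COPY to pp3. 4 ppages; refcounts: pp0:2 pp1:2 pp2:1 pp3:1
Op 3: fork(P1) -> P2. 4 ppages; refcounts: pp0:3 pp1:3 pp2:1 pp3:2
Op 4: write(P0, v0, 171). refcount(pp0)=3>1 -> COPY to pp4. 5 ppages; refcounts: pp0:2 pp1:3 pp2:1 pp3:2 pp4:1
Op 5: write(P2, v0, 104). refcount(pp0)=2>1 -> COPY to pp5. 6 ppages; refcounts: pp0:1 pp1:3 pp2:1 pp3:2 pp4:1 pp5:1
Op 6: write(P2, v2, 184). refcount(pp3)=2>1 -> COPY to pp6. 7 ppages; refcounts: pp0:1 pp1:3 pp2:1 pp3:1 pp4:1 pp5:1 pp6:1
Op 7: write(P2, v0, 162). refcount(pp5)=1 -> write in place. 7 ppages; refcounts: pp0:1 pp1:3 pp2:1 pp3:1 pp4:1 pp5:1 pp6:1
Op 8: fork(P0) -> P3. 7 ppages; refcounts: pp0:1 pp1:4 pp2:2 pp3:1 pp4:2 pp5:1 pp6:1
Op 9: write(P2, v2, 134). refcount(pp6)=1 -> write in place. 7 ppages; refcounts: pp0:1 pp1:4 pp2:2 pp3:1 pp4:2 pp5:1 pp6:1
Op 10: write(P2, v2, 165). refcount(pp6)=1 -> write in place. 7 ppages; refcounts: pp0:1 pp1:4 pp2:2 pp3:1 pp4:2 pp5:1 pp6:1

yes yes yes yes no no no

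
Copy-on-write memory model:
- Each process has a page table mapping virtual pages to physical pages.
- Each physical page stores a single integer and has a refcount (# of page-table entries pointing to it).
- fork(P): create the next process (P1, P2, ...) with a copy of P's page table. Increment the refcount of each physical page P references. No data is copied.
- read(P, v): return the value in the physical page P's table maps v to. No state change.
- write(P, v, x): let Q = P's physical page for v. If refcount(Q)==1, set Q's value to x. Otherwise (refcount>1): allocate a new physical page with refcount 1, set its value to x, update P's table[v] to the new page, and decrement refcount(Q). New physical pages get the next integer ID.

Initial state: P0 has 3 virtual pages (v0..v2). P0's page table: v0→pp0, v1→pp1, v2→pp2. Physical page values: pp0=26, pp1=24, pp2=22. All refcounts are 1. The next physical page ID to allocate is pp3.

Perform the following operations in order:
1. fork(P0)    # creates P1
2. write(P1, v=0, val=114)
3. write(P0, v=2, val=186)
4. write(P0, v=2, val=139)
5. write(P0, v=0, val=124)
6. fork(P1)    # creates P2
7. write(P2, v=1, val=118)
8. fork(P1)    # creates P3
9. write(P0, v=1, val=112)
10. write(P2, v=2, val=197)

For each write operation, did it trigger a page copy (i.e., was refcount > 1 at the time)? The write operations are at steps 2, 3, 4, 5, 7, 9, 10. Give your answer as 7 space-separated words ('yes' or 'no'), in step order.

Op 1: fork(P0) -> P1. 3 ppages; refcounts: pp0:2 pp1:2 pp2:2
Op 2: write(P1, v0, 114). refcount(pp0)=2>1 -> COPY to pp3. 4 ppages; refcounts: pp0:1 pp1:2 pp2:2 pp3:1
Op 3: write(P0, v2, 186). refcount(pp2)=2>1 -> COPY to pp4. 5 ppages; refcounts: pp0:1 pp1:2 pp2:1 pp3:1 pp4:1
Op 4: write(P0, v2, 139). refcount(pp4)=1 -> write in place. 5 ppages; refcounts: pp0:1 pp1:2 pp2:1 pp3:1 pp4:1
Op 5: write(P0, v0, 124). refcount(pp0)=1 -> write in place. 5 ppages; refcounts: pp0:1 pp1:2 pp2:1 pp3:1 pp4:1
Op 6: fork(P1) -> P2. 5 ppages; refcounts: pp0:1 pp1:3 pp2:2 pp3:2 pp4:1
Op 7: write(P2, v1, 118). refcount(pp1)=3>1 -> COPY to pp5. 6 ppages; refcounts: pp0:1 pp1:2 pp2:2 pp3:2 pp4:1 pp5:1
Op 8: fork(P1) -> P3. 6 ppages; refcounts: pp0:1 pp1:3 pp2:3 pp3:3 pp4:1 pp5:1
Op 9: write(P0, v1, 112). refcount(pp1)=3>1 -> COPY to pp6. 7 ppages; refcounts: pp0:1 pp1:2 pp2:3 pp3:3 pp4:1 pp5:1 pp6:1
Op 10: write(P2, v2, 197). refcount(pp2)=3>1 -> COPY to pp7. 8 ppages; refcounts: pp0:1 pp1:2 pp2:2 pp3:3 pp4:1 pp5:1 pp6:1 pp7:1

yes yes no no yes yes yes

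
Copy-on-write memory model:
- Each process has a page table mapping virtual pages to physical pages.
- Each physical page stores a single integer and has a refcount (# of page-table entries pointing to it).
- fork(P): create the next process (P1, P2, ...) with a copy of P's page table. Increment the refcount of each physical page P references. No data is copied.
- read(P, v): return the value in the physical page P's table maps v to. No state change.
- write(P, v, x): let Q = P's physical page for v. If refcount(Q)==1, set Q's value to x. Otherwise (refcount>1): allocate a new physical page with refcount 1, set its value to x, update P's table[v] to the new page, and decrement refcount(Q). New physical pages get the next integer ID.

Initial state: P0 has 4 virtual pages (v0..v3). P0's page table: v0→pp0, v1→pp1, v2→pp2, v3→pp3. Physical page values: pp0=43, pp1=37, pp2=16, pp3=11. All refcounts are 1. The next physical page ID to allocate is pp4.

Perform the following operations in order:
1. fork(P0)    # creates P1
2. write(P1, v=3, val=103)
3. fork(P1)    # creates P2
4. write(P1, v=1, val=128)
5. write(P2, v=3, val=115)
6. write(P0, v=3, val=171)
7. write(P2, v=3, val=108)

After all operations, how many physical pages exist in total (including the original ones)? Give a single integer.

Op 1: fork(P0) -> P1. 4 ppages; refcounts: pp0:2 pp1:2 pp2:2 pp3:2
Op 2: write(P1, v3, 103). refcount(pp3)=2>1 -> COPY to pp4. 5 ppages; refcounts: pp0:2 pp1:2 pp2:2 pp3:1 pp4:1
Op 3: fork(P1) -> P2. 5 ppages; refcounts: pp0:3 pp1:3 pp2:3 pp3:1 pp4:2
Op 4: write(P1, v1, 128). refcount(pp1)=3>1 -> COPY to pp5. 6 ppages; refcounts: pp0:3 pp1:2 pp2:3 pp3:1 pp4:2 pp5:1
Op 5: write(P2, v3, 115). refcount(pp4)=2>1 -> COPY to pp6. 7 ppages; refcounts: pp0:3 pp1:2 pp2:3 pp3:1 pp4:1 pp5:1 pp6:1
Op 6: write(P0, v3, 171). refcount(pp3)=1 -> write in place. 7 ppages; refcounts: pp0:3 pp1:2 pp2:3 pp3:1 pp4:1 pp5:1 pp6:1
Op 7: write(P2, v3, 108). refcount(pp6)=1 -> write in place. 7 ppages; refcounts: pp0:3 pp1:2 pp2:3 pp3:1 pp4:1 pp5:1 pp6:1

Answer: 7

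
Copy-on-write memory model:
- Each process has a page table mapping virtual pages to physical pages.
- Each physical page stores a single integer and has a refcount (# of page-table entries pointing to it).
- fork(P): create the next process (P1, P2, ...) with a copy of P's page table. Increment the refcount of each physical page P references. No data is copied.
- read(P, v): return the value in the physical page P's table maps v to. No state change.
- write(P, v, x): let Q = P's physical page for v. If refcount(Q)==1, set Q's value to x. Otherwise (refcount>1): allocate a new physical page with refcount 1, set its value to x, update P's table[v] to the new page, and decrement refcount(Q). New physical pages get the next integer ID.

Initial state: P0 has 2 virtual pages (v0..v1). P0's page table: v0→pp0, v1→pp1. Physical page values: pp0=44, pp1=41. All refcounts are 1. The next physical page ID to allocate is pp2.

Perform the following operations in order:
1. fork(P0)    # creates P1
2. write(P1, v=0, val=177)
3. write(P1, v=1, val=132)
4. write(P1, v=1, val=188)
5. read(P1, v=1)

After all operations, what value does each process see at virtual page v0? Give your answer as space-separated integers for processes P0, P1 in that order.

Op 1: fork(P0) -> P1. 2 ppages; refcounts: pp0:2 pp1:2
Op 2: write(P1, v0, 177). refcount(pp0)=2>1 -> COPY to pp2. 3 ppages; refcounts: pp0:1 pp1:2 pp2:1
Op 3: write(P1, v1, 132). refcount(pp1)=2>1 -> COPY to pp3. 4 ppages; refcounts: pp0:1 pp1:1 pp2:1 pp3:1
Op 4: write(P1, v1, 188). refcount(pp3)=1 -> write in place. 4 ppages; refcounts: pp0:1 pp1:1 pp2:1 pp3:1
Op 5: read(P1, v1) -> 188. No state change.
P0: v0 -> pp0 = 44
P1: v0 -> pp2 = 177

Answer: 44 177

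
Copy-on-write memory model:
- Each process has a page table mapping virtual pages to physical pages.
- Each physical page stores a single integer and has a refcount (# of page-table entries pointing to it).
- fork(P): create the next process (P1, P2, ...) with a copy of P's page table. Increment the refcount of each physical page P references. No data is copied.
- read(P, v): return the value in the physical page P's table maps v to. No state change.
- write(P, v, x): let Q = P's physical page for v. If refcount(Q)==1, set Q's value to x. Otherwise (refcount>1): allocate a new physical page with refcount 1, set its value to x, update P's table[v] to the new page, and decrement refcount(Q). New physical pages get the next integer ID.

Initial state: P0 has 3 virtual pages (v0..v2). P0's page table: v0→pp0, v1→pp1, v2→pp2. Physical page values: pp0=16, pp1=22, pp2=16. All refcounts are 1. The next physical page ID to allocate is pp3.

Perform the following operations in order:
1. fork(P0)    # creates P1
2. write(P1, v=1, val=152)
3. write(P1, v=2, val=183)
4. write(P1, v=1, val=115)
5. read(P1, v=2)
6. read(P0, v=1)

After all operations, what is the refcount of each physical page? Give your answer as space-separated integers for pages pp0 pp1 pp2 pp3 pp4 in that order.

Answer: 2 1 1 1 1

Derivation:
Op 1: fork(P0) -> P1. 3 ppages; refcounts: pp0:2 pp1:2 pp2:2
Op 2: write(P1, v1, 152). refcount(pp1)=2>1 -> COPY to pp3. 4 ppages; refcounts: pp0:2 pp1:1 pp2:2 pp3:1
Op 3: write(P1, v2, 183). refcount(pp2)=2>1 -> COPY to pp4. 5 ppages; refcounts: pp0:2 pp1:1 pp2:1 pp3:1 pp4:1
Op 4: write(P1, v1, 115). refcount(pp3)=1 -> write in place. 5 ppages; refcounts: pp0:2 pp1:1 pp2:1 pp3:1 pp4:1
Op 5: read(P1, v2) -> 183. No state change.
Op 6: read(P0, v1) -> 22. No state change.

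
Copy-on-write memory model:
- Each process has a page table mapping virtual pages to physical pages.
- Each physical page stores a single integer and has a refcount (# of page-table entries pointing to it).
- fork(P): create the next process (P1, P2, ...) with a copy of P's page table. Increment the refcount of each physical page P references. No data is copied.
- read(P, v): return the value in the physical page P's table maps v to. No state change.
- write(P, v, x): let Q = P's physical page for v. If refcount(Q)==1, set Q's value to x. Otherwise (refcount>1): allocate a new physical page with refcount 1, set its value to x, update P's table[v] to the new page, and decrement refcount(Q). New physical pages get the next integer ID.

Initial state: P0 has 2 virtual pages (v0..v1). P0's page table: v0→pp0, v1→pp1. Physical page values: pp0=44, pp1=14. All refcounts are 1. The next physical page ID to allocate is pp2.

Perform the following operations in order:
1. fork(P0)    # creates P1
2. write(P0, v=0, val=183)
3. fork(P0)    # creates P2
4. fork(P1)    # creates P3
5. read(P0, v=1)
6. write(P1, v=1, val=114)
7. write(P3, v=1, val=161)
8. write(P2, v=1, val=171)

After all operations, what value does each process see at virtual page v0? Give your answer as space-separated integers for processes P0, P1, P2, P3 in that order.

Op 1: fork(P0) -> P1. 2 ppages; refcounts: pp0:2 pp1:2
Op 2: write(P0, v0, 183). refcount(pp0)=2>1 -> COPY to pp2. 3 ppages; refcounts: pp0:1 pp1:2 pp2:1
Op 3: fork(P0) -> P2. 3 ppages; refcounts: pp0:1 pp1:3 pp2:2
Op 4: fork(P1) -> P3. 3 ppages; refcounts: pp0:2 pp1:4 pp2:2
Op 5: read(P0, v1) -> 14. No state change.
Op 6: write(P1, v1, 114). refcount(pp1)=4>1 -> COPY to pp3. 4 ppages; refcounts: pp0:2 pp1:3 pp2:2 pp3:1
Op 7: write(P3, v1, 161). refcount(pp1)=3>1 -> COPY to pp4. 5 ppages; refcounts: pp0:2 pp1:2 pp2:2 pp3:1 pp4:1
Op 8: write(P2, v1, 171). refcount(pp1)=2>1 -> COPY to pp5. 6 ppages; refcounts: pp0:2 pp1:1 pp2:2 pp3:1 pp4:1 pp5:1
P0: v0 -> pp2 = 183
P1: v0 -> pp0 = 44
P2: v0 -> pp2 = 183
P3: v0 -> pp0 = 44

Answer: 183 44 183 44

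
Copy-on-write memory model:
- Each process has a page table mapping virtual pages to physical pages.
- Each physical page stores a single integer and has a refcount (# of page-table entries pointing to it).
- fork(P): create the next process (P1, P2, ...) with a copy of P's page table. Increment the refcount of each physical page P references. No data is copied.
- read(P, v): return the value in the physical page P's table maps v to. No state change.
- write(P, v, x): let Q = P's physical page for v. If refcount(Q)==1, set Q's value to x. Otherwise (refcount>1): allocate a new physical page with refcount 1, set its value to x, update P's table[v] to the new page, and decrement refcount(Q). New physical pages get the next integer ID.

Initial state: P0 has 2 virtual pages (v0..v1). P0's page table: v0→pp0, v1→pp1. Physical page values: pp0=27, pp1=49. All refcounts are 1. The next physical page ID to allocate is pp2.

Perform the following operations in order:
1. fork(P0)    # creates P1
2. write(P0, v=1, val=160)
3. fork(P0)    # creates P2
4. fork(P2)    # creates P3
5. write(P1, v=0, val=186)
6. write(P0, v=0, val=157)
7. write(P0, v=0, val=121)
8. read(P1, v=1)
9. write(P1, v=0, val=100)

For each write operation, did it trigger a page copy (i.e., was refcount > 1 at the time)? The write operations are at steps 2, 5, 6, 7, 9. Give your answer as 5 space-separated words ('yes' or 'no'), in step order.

Op 1: fork(P0) -> P1. 2 ppages; refcounts: pp0:2 pp1:2
Op 2: write(P0, v1, 160). refcount(pp1)=2>1 -> COPY to pp2. 3 ppages; refcounts: pp0:2 pp1:1 pp2:1
Op 3: fork(P0) -> P2. 3 ppages; refcounts: pp0:3 pp1:1 pp2:2
Op 4: fork(P2) -> P3. 3 ppages; refcounts: pp0:4 pp1:1 pp2:3
Op 5: write(P1, v0, 186). refcount(pp0)=4>1 -> COPY to pp3. 4 ppages; refcounts: pp0:3 pp1:1 pp2:3 pp3:1
Op 6: write(P0, v0, 157). refcount(pp0)=3>1 -> COPY to pp4. 5 ppages; refcounts: pp0:2 pp1:1 pp2:3 pp3:1 pp4:1
Op 7: write(P0, v0, 121). refcount(pp4)=1 -> write in place. 5 ppages; refcounts: pp0:2 pp1:1 pp2:3 pp3:1 pp4:1
Op 8: read(P1, v1) -> 49. No state change.
Op 9: write(P1, v0, 100). refcount(pp3)=1 -> write in place. 5 ppages; refcounts: pp0:2 pp1:1 pp2:3 pp3:1 pp4:1

yes yes yes no no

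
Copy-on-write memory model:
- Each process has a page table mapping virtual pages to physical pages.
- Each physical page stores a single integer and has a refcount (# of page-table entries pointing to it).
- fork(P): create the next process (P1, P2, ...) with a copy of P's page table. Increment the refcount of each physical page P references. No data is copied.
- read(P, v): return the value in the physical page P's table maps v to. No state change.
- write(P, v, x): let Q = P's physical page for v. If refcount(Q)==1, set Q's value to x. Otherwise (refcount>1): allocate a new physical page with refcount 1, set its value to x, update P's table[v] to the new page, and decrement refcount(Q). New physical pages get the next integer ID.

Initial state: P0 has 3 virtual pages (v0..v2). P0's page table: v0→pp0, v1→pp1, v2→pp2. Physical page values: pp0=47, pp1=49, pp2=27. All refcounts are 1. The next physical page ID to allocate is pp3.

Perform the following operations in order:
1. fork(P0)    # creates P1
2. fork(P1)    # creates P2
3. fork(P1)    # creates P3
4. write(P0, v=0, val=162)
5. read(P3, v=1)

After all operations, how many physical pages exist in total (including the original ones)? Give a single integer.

Op 1: fork(P0) -> P1. 3 ppages; refcounts: pp0:2 pp1:2 pp2:2
Op 2: fork(P1) -> P2. 3 ppages; refcounts: pp0:3 pp1:3 pp2:3
Op 3: fork(P1) -> P3. 3 ppages; refcounts: pp0:4 pp1:4 pp2:4
Op 4: write(P0, v0, 162). refcount(pp0)=4>1 -> COPY to pp3. 4 ppages; refcounts: pp0:3 pp1:4 pp2:4 pp3:1
Op 5: read(P3, v1) -> 49. No state change.

Answer: 4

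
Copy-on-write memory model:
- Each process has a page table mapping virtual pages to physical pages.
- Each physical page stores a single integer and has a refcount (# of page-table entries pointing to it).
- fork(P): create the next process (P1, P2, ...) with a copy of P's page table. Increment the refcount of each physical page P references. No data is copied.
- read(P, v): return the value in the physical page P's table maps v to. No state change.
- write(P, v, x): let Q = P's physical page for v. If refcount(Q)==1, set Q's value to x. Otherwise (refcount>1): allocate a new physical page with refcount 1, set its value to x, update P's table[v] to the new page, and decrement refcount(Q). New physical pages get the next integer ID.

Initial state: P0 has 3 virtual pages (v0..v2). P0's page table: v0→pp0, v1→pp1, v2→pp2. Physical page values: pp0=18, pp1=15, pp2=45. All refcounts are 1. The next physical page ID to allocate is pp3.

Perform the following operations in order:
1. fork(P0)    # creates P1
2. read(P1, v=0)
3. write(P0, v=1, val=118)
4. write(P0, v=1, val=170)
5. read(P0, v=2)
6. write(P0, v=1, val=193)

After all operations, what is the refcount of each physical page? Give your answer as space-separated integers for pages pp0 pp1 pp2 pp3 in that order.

Op 1: fork(P0) -> P1. 3 ppages; refcounts: pp0:2 pp1:2 pp2:2
Op 2: read(P1, v0) -> 18. No state change.
Op 3: write(P0, v1, 118). refcount(pp1)=2>1 -> COPY to pp3. 4 ppages; refcounts: pp0:2 pp1:1 pp2:2 pp3:1
Op 4: write(P0, v1, 170). refcount(pp3)=1 -> write in place. 4 ppages; refcounts: pp0:2 pp1:1 pp2:2 pp3:1
Op 5: read(P0, v2) -> 45. No state change.
Op 6: write(P0, v1, 193). refcount(pp3)=1 -> write in place. 4 ppages; refcounts: pp0:2 pp1:1 pp2:2 pp3:1

Answer: 2 1 2 1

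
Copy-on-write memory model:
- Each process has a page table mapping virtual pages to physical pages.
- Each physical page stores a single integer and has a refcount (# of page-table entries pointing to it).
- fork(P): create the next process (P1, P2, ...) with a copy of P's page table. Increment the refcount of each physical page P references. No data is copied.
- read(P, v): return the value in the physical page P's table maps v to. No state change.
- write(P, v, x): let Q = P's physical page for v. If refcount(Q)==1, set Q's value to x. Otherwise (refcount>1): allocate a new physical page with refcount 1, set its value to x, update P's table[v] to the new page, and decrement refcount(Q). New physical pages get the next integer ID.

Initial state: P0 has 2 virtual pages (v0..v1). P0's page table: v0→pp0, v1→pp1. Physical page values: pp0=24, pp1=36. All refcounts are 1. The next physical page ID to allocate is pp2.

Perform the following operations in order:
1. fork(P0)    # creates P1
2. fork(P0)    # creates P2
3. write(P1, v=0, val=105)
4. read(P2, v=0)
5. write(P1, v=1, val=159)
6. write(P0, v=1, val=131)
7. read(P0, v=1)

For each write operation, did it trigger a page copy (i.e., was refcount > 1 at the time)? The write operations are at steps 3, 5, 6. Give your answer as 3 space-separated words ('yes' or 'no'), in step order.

Op 1: fork(P0) -> P1. 2 ppages; refcounts: pp0:2 pp1:2
Op 2: fork(P0) -> P2. 2 ppages; refcounts: pp0:3 pp1:3
Op 3: write(P1, v0, 105). refcount(pp0)=3>1 -> COPY to pp2. 3 ppages; refcounts: pp0:2 pp1:3 pp2:1
Op 4: read(P2, v0) -> 24. No state change.
Op 5: write(P1, v1, 159). refcount(pp1)=3>1 -> COPY to pp3. 4 ppages; refcounts: pp0:2 pp1:2 pp2:1 pp3:1
Op 6: write(P0, v1, 131). refcount(pp1)=2>1 -> COPY to pp4. 5 ppages; refcounts: pp0:2 pp1:1 pp2:1 pp3:1 pp4:1
Op 7: read(P0, v1) -> 131. No state change.

yes yes yes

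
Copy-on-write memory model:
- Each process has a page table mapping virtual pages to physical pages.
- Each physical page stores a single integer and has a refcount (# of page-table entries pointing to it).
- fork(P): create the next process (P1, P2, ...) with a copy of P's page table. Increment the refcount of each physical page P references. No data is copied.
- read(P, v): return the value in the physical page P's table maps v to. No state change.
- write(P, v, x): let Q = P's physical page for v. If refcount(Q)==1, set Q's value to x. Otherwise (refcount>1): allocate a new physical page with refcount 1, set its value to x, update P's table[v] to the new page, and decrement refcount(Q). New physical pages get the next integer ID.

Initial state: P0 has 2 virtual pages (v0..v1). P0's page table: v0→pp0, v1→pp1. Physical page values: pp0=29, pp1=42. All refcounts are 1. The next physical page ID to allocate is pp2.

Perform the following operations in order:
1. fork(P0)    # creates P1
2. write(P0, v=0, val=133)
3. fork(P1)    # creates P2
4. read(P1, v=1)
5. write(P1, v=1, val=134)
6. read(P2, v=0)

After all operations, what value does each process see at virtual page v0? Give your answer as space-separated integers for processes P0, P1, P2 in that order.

Answer: 133 29 29

Derivation:
Op 1: fork(P0) -> P1. 2 ppages; refcounts: pp0:2 pp1:2
Op 2: write(P0, v0, 133). refcount(pp0)=2>1 -> COPY to pp2. 3 ppages; refcounts: pp0:1 pp1:2 pp2:1
Op 3: fork(P1) -> P2. 3 ppages; refcounts: pp0:2 pp1:3 pp2:1
Op 4: read(P1, v1) -> 42. No state change.
Op 5: write(P1, v1, 134). refcount(pp1)=3>1 -> COPY to pp3. 4 ppages; refcounts: pp0:2 pp1:2 pp2:1 pp3:1
Op 6: read(P2, v0) -> 29. No state change.
P0: v0 -> pp2 = 133
P1: v0 -> pp0 = 29
P2: v0 -> pp0 = 29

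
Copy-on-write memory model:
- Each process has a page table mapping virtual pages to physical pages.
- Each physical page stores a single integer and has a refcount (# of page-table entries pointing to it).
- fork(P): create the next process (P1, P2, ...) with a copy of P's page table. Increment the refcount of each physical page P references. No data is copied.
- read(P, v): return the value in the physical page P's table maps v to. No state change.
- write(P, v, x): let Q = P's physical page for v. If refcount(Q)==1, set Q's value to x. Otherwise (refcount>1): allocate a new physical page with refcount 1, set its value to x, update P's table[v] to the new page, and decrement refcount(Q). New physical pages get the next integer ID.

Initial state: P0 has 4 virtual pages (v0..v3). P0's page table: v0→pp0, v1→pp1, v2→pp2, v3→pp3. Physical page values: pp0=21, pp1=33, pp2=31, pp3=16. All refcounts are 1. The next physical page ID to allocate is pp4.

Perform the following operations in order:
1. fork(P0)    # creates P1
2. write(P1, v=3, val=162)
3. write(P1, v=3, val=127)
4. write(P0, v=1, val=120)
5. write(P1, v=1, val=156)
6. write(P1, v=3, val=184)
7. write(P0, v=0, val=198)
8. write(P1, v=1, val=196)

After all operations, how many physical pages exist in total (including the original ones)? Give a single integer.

Answer: 7

Derivation:
Op 1: fork(P0) -> P1. 4 ppages; refcounts: pp0:2 pp1:2 pp2:2 pp3:2
Op 2: write(P1, v3, 162). refcount(pp3)=2>1 -> COPY to pp4. 5 ppages; refcounts: pp0:2 pp1:2 pp2:2 pp3:1 pp4:1
Op 3: write(P1, v3, 127). refcount(pp4)=1 -> write in place. 5 ppages; refcounts: pp0:2 pp1:2 pp2:2 pp3:1 pp4:1
Op 4: write(P0, v1, 120). refcount(pp1)=2>1 -> COPY to pp5. 6 ppages; refcounts: pp0:2 pp1:1 pp2:2 pp3:1 pp4:1 pp5:1
Op 5: write(P1, v1, 156). refcount(pp1)=1 -> write in place. 6 ppages; refcounts: pp0:2 pp1:1 pp2:2 pp3:1 pp4:1 pp5:1
Op 6: write(P1, v3, 184). refcount(pp4)=1 -> write in place. 6 ppages; refcounts: pp0:2 pp1:1 pp2:2 pp3:1 pp4:1 pp5:1
Op 7: write(P0, v0, 198). refcount(pp0)=2>1 -> COPY to pp6. 7 ppages; refcounts: pp0:1 pp1:1 pp2:2 pp3:1 pp4:1 pp5:1 pp6:1
Op 8: write(P1, v1, 196). refcount(pp1)=1 -> write in place. 7 ppages; refcounts: pp0:1 pp1:1 pp2:2 pp3:1 pp4:1 pp5:1 pp6:1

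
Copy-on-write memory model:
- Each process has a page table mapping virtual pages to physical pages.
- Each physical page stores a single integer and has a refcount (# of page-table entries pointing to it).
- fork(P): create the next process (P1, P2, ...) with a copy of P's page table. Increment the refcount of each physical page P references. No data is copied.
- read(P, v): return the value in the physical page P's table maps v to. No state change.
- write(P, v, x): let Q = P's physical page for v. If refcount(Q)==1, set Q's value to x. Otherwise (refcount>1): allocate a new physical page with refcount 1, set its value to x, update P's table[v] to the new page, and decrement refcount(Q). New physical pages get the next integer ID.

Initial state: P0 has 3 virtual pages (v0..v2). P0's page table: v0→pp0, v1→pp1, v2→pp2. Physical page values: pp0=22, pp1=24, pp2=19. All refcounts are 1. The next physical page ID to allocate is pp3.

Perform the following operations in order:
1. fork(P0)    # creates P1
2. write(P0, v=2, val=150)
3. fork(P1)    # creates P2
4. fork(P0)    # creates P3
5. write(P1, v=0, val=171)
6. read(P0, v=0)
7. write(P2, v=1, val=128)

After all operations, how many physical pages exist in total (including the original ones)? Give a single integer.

Answer: 6

Derivation:
Op 1: fork(P0) -> P1. 3 ppages; refcounts: pp0:2 pp1:2 pp2:2
Op 2: write(P0, v2, 150). refcount(pp2)=2>1 -> COPY to pp3. 4 ppages; refcounts: pp0:2 pp1:2 pp2:1 pp3:1
Op 3: fork(P1) -> P2. 4 ppages; refcounts: pp0:3 pp1:3 pp2:2 pp3:1
Op 4: fork(P0) -> P3. 4 ppages; refcounts: pp0:4 pp1:4 pp2:2 pp3:2
Op 5: write(P1, v0, 171). refcount(pp0)=4>1 -> COPY to pp4. 5 ppages; refcounts: pp0:3 pp1:4 pp2:2 pp3:2 pp4:1
Op 6: read(P0, v0) -> 22. No state change.
Op 7: write(P2, v1, 128). refcount(pp1)=4>1 -> COPY to pp5. 6 ppages; refcounts: pp0:3 pp1:3 pp2:2 pp3:2 pp4:1 pp5:1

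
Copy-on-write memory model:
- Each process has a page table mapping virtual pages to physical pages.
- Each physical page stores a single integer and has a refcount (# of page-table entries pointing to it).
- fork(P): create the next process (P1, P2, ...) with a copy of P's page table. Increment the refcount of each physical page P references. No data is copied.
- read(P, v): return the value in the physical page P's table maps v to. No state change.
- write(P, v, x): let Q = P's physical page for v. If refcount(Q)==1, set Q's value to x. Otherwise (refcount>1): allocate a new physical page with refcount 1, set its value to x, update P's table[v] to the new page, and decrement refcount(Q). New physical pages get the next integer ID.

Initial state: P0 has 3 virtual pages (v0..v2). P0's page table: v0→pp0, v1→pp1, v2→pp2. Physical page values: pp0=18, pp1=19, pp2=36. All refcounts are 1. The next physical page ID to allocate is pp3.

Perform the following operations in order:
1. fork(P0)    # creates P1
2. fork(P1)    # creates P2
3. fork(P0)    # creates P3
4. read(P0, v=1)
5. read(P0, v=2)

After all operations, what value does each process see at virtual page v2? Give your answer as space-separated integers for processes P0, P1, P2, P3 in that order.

Answer: 36 36 36 36

Derivation:
Op 1: fork(P0) -> P1. 3 ppages; refcounts: pp0:2 pp1:2 pp2:2
Op 2: fork(P1) -> P2. 3 ppages; refcounts: pp0:3 pp1:3 pp2:3
Op 3: fork(P0) -> P3. 3 ppages; refcounts: pp0:4 pp1:4 pp2:4
Op 4: read(P0, v1) -> 19. No state change.
Op 5: read(P0, v2) -> 36. No state change.
P0: v2 -> pp2 = 36
P1: v2 -> pp2 = 36
P2: v2 -> pp2 = 36
P3: v2 -> pp2 = 36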